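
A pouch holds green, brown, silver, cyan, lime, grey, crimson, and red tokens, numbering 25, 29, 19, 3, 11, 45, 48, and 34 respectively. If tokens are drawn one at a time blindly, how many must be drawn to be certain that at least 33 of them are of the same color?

In the worst case we take at most 32 of each color, but all 25 green, all 29 brown, all 19 silver, all 3 cyan, and all 11 lime (fewer than 32), giving 25 + 29 + 19 + 3 + 11 + 32 + 32 + 32 = 183.
One more token then forces some color to 33, so 183 + 1 = 184.

184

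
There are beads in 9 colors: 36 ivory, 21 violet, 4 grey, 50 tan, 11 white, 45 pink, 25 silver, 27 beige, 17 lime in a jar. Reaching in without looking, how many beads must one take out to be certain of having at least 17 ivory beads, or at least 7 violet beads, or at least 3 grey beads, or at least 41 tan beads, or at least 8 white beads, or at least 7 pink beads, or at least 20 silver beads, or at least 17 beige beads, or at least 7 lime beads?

Each of the 9 colors has its own threshold; avoid all of them simultaneously.
The worst case stops just short of every target: 16 ivory, 6 violet, 2 grey, 40 tan, 7 white, 6 pink, 19 silver, 16 beige, 6 lime — 16 + 6 + 2 + 40 + 7 + 6 + 19 + 16 + 6 = 118 beads.
One more bead must push some color to its target, so 118 + 1 = 119.

119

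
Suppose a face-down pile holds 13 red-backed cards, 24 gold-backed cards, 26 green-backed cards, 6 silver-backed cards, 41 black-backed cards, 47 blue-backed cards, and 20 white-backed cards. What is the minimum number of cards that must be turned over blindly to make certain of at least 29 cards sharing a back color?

Treat the 7 back colors as pigeonholes.
In the worst case we take at most 28 of each back color, but all 13 red-backed, all 24 gold-backed, all 26 green-backed, all 6 silver-backed, and all 20 white-backed (fewer than 28), giving 13 + 24 + 26 + 6 + 28 + 28 + 20 = 145.
One more card then forces some back color to 29, so 145 + 1 = 146.

146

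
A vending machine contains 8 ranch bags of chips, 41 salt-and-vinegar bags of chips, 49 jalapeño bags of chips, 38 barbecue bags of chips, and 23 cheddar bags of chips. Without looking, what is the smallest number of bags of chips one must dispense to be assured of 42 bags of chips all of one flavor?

In the worst case we take at most 41 of each flavor, but all 8 ranch, all 38 barbecue, and all 23 cheddar (fewer than 41), giving 8 + 41 + 41 + 38 + 23 = 151.
One more bag of chips then forces some flavor to 42, so 151 + 1 = 152.

152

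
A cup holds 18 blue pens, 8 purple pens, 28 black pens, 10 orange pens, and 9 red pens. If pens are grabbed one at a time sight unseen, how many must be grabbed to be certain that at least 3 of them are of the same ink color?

Treat the 5 ink colors as pigeonholes.
The worst case takes 2 pens of each ink color without reaching 3 of any: 5 × 2 = 10.
The next pen must bring some ink color to 3, so 10 + 1 = 11.

11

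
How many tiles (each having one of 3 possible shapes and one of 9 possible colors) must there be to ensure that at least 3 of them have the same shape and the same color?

55

There are 3 × 9 = 27 (shape, color) combinations acting as pigeonholes.
With 27 × 2 = 54 tiles we could place exactly 2 in each, with no (shape, color) pair reaching 3.
One more forces some (shape, color) pair to hold 3, so 54 + 1 = 55.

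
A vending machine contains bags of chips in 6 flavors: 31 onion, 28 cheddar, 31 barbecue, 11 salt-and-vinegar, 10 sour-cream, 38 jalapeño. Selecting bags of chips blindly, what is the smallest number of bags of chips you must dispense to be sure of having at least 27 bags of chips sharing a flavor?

In the worst case we take at most 26 of each flavor, but all 11 salt-and-vinegar and all 10 sour-cream (fewer than 26), giving 26 + 26 + 26 + 11 + 10 + 26 = 125.
One more bag of chips then forces some flavor to 27, so 125 + 1 = 126.

126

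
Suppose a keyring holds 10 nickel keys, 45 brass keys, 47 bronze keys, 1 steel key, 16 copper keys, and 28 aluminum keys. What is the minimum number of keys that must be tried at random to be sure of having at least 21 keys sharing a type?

88

In the worst case we take at most 20 of each type, but all 10 nickel, all 1 steel, and all 16 copper (fewer than 20), giving 10 + 20 + 20 + 1 + 16 + 20 = 87.
One more key then forces some type to 21, so 87 + 1 = 88.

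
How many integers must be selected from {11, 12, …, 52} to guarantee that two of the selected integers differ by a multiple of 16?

Group the integers by remainder mod 16; there are 16 residue classes, each nonempty in this range.
Choosing one from each class (16 integers) avoids any shared remainder.
One more choice must repeat a class, so two differ by a multiple of 16. Hence 16 + 1 = 17.

17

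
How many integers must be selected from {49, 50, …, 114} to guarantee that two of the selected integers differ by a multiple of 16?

Group the integers by remainder mod 16; there are 16 residue classes, each nonempty in this range.
Choosing one from each class (16 integers) avoids any shared remainder.
One more choice must repeat a class, so two differ by a multiple of 16. Hence 16 + 1 = 17.

17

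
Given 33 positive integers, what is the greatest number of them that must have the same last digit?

The 33 positive integers fall into 10 possible last digits.
If each of the 10 possible last digits held at most 3, the total would be at most 10 × 3 = 30 < 33, a contradiction.
So at least one holds ⌈33/10⌉ = 4.

4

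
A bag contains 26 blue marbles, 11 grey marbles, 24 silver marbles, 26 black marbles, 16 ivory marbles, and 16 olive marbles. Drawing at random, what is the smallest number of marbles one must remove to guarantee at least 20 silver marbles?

115

The worst case draws every non-silver marble first: 26 + 11 + 26 + 16 + 16 = 95.
The next 20 draws are then forced to be silver, giving 95 + 20 = 115.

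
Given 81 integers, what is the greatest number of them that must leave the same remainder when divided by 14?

The 81 integers fall into 14 residue classes modulo 14.
If each of the 14 residue classes modulo 14 held at most 5, the total would be at most 14 × 5 = 70 < 81, a contradiction.
So at least one holds ⌈81/14⌉ = 6.

6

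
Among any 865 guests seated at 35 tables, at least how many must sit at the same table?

If each of the 35 tables held at most 24, the total would be at most 35 × 24 = 840 < 865, a contradiction.
So at least one holds ⌈865/35⌉ = 25.

25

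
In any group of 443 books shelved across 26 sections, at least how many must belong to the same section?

If each of the 26 sections held at most 17, the total would be at most 26 × 17 = 442 < 443, a contradiction.
So at least one holds ⌈443/26⌉ = 18.

18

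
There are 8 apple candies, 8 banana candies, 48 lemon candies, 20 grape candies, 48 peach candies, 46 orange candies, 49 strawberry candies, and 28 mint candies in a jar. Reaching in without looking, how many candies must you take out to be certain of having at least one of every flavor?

The hardest flavor to obtain is apple: we could draw every other candy first — 255 − 8 = 247 candies — without a single apple one.
The next draw must be apple, so 247 + 1 = 248.

248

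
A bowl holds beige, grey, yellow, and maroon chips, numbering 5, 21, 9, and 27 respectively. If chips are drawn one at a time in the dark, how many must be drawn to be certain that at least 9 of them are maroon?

The worst case draws every non-maroon chip first: 5 + 21 + 9 = 35.
The next 9 draws are then forced to be maroon, giving 35 + 9 = 44.

44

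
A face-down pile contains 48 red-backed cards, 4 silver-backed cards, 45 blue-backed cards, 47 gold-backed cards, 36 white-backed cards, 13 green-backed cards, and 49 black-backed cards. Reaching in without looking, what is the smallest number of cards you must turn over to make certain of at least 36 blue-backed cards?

233

The worst case draws every non-blue-backed card first: 48 + 4 + 47 + 36 + 13 + 49 = 197.
The next 36 draws are then forced to be blue-backed, giving 197 + 36 = 233.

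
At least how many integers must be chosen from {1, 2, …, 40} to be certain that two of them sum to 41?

21

Partition {1, …, 40} into 20 pairs: {1,40}, {2,39}, …, {20,21}.
Choosing 20 integers — say the integers 1 through 20 — takes one from each pair and avoids the property.
Choosing 21 forces two into the same pair by pigeonhole, and those sum to 41. So 21.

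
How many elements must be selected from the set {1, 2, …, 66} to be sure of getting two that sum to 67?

34

Partition {1, …, 66} into 33 pairs: {1,66}, {2,65}, …, {33,34}.
Choosing 33 integers — say the integers 1 through 33 — takes one from each pair and avoids the property.
Choosing 34 forces two into the same pair by pigeonhole, and those sum to 67. So 34.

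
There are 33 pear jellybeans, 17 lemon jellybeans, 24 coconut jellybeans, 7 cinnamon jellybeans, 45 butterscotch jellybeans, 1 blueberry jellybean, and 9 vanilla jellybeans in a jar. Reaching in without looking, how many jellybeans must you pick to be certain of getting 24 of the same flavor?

104

In the worst case we take at most 23 of each flavor, but all 17 lemon, all 7 cinnamon, all 1 blueberry, and all 9 vanilla (fewer than 23), giving 23 + 17 + 23 + 7 + 23 + 1 + 9 = 103.
One more jellybean then forces some flavor to 24, so 103 + 1 = 104.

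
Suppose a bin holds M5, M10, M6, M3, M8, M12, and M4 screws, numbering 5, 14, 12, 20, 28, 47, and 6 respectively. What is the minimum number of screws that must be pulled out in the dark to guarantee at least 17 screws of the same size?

In the worst case we take at most 16 of each size, but all 5 M5, all 14 M10, all 12 M6, and all 6 M4 (fewer than 16), giving 5 + 14 + 12 + 16 + 16 + 16 + 6 = 85.
One more screw then forces some size to 17, so 85 + 1 = 86.

86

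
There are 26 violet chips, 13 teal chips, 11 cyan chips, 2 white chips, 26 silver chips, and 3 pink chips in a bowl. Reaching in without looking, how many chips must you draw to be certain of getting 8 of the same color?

34

In the worst case we take at most 7 of each color, but all 2 white and all 3 pink (fewer than 7), giving 7 + 7 + 7 + 2 + 7 + 3 = 33.
One more chip then forces some color to 8, so 33 + 1 = 34.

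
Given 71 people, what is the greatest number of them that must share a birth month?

6

The 71 people fall into 12 months of the year.
If each of the 12 months of the year held at most 5, the total would be at most 12 × 5 = 60 < 71, a contradiction.
So at least one holds ⌈71/12⌉ = 6.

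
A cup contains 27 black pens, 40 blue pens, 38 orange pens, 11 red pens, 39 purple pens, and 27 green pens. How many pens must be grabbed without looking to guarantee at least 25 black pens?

180

To avoid black pens as long as possible, exhaust the other 5 ink colors first.
The worst case draws every non-black pen first: 40 + 38 + 11 + 39 + 27 = 155.
The next 25 draws are then forced to be black, giving 155 + 25 = 180.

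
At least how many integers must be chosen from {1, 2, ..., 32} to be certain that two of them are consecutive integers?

17

Partition {1, …, 32} into 16 pairs: {1,2}, {3,4}, …, {31,32}.
Choosing 16 integers — say the 16 even numbers 2, 4, …, 32 — takes one from each pair and avoids the property.
Choosing 17 forces two into the same pair by pigeonhole, and those are consecutive. So 17.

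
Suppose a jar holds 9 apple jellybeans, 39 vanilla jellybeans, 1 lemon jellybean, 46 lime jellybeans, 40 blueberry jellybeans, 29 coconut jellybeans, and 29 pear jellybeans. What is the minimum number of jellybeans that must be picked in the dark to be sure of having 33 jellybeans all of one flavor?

165

Treat the 7 flavors as pigeonholes.
In the worst case we take at most 32 of each flavor, but all 9 apple, all 1 lemon, all 29 coconut, and all 29 pear (fewer than 32), giving 9 + 32 + 1 + 32 + 32 + 29 + 29 = 164.
One more jellybean then forces some flavor to 33, so 164 + 1 = 165.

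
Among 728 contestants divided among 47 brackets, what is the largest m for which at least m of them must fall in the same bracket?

The 728 contestants fall into 47 brackets.
If each of the 47 brackets held at most 15, the total would be at most 47 × 15 = 705 < 728, a contradiction.
So at least one holds ⌈728/47⌉ = 16.

16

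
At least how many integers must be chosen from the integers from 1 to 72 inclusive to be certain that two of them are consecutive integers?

Partition {1, …, 72} into 36 pairs: {1,2}, {3,4}, …, {71,72}.
Choosing 36 integers — say the 36 even numbers 2, 4, …, 72 — takes one from each pair and avoids the property.
Choosing 37 forces two into the same pair by pigeonhole, and those are consecutive. So 37.

37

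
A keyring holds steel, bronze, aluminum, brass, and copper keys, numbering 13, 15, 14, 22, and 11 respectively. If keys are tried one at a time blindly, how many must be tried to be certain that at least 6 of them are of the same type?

26

The worst case takes 5 keys of each type without reaching 6 of any: 5 × 5 = 25.
The next key must bring some type to 6, so 25 + 1 = 26.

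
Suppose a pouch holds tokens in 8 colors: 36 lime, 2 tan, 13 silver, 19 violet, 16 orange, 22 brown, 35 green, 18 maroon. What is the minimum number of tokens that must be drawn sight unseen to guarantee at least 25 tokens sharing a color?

139

Treat the 8 colors as pigeonholes.
In the worst case we take at most 24 of each color, but all 2 tan, all 13 silver, all 19 violet, all 16 orange, all 22 brown, and all 18 maroon (fewer than 24), giving 24 + 2 + 13 + 19 + 16 + 22 + 24 + 18 = 138.
One more token then forces some color to 25, so 138 + 1 = 139.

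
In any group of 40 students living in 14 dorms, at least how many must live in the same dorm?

3

The 40 students fall into 14 dorms.
If each of the 14 dorms held at most 2, the total would be at most 14 × 2 = 28 < 40, a contradiction.
So at least one holds ⌈40/14⌉ = 3.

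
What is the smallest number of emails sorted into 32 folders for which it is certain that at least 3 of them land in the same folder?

65

There are 32 folders acting as pigeonholes.
With 32 × 2 = 64 emails we could place exactly 2 in each, with no class reaching 3.
One more forces some class to hold 3, so 64 + 1 = 65.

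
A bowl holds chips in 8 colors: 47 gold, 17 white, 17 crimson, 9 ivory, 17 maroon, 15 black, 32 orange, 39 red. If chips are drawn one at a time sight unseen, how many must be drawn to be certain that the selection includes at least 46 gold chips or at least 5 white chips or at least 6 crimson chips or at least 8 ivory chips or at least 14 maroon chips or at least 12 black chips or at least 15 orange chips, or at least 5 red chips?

104

The worst case stops just short of every target: 45 gold, 4 white, 5 crimson, 7 ivory, 13 maroon, 11 black, 14 orange, 4 red — 45 + 4 + 5 + 7 + 13 + 11 + 14 + 4 = 103 chips.
One more chip must push some color to its target, so 103 + 1 = 104.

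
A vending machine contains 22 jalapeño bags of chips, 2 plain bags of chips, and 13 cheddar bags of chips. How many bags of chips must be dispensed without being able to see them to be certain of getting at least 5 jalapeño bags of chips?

To avoid jalapeño bags of chips as long as possible, exhaust the other 2 flavors first.
The worst case draws every non-jalapeño bag of chips first: 2 + 13 = 15.
The next 5 draws are then forced to be jalapeño, giving 15 + 5 = 20.

20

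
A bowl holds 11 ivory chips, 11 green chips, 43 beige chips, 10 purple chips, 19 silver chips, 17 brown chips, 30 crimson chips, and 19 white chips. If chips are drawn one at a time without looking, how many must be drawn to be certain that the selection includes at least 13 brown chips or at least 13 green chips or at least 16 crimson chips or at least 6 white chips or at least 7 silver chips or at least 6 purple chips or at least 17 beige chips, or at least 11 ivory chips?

The worst case stops just short of every target: 10 ivory, all 11 green, 16 beige, 5 purple, 6 silver, 12 brown, 15 crimson, 5 white — 10 + 11 + 16 + 5 + 6 + 12 + 15 + 5 = 80 chips.
One more chip must push some color to its target, so 80 + 1 = 81.

81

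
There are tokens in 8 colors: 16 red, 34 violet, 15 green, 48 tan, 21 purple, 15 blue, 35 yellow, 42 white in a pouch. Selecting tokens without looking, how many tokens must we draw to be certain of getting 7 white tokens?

191

To avoid white tokens as long as possible, exhaust the other 7 colors first.
The worst case draws every non-white token first: 16 + 34 + 15 + 48 + 21 + 15 + 35 = 184.
The next 7 draws are then forced to be white, giving 184 + 7 = 191.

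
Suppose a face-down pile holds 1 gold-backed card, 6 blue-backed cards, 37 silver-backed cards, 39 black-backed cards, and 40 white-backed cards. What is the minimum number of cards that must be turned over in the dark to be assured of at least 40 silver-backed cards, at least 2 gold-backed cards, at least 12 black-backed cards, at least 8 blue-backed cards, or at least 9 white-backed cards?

64

The worst case stops just short of every target: 1 gold-backed, all 6 blue-backed, all 37 silver-backed, 11 black-backed, 8 white-backed — 1 + 6 + 37 + 11 + 8 = 63 cards.
One more card must push some back color to its target, so 63 + 1 = 64.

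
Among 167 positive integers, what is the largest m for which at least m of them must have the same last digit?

17

There are 10 possible last digits, which serve as the pigeonholes.
If each of the 10 possible last digits held at most 16, the total would be at most 10 × 16 = 160 < 167, a contradiction.
So at least one holds ⌈167/10⌉ = 17.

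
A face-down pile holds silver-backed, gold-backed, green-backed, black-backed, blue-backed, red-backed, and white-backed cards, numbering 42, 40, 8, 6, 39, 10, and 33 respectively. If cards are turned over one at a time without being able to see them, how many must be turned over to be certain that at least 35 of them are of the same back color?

Treat the 7 back colors as pigeonholes.
In the worst case we take at most 34 of each back color, but all 8 green-backed, all 6 black-backed, all 10 red-backed, and all 33 white-backed (fewer than 34), giving 34 + 34 + 8 + 6 + 34 + 10 + 33 = 159.
One more card then forces some back color to 35, so 159 + 1 = 160.

160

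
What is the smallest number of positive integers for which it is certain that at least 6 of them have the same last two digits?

There are 100 possible two-digit endings acting as pigeonholes.
With 100 × 5 = 500 positive integers we could place exactly 5 in each, with no class reaching 6.
One more forces some class to hold 6, so 500 + 1 = 501.

501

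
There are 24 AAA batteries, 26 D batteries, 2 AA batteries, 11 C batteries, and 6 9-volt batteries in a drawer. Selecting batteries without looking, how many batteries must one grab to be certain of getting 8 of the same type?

Treat the 5 types as pigeonholes.
In the worst case we take at most 7 of each type, but all 2 AA and all 6 9-volt (fewer than 7), giving 7 + 7 + 2 + 7 + 6 = 29.
One more battery then forces some type to 8, so 29 + 1 = 30.

30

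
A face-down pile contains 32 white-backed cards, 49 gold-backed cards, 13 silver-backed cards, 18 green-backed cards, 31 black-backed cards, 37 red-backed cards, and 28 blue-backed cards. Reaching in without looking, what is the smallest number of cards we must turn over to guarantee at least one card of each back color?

The hardest back color to obtain is silver-backed: we could draw every other card first — 208 − 13 = 195 cards — without a single silver-backed one.
The next draw must be silver-backed, so 195 + 1 = 196.

196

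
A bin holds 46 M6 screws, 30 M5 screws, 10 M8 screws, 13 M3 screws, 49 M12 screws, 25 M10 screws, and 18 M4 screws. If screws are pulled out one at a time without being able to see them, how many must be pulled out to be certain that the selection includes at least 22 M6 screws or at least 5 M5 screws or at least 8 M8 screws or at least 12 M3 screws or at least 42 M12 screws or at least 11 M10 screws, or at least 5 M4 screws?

The worst case stops just short of every target: 21 M6, 4 M5, 7 M8, 11 M3, 41 M12, 10 M10, 4 M4 — 21 + 4 + 7 + 11 + 41 + 10 + 4 = 98 screws.
One more screw must push some size to its target, so 98 + 1 = 99.

99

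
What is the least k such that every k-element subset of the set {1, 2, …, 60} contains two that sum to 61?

31

Partition {1, …, 60} into 30 pairs: {1,60}, {2,59}, …, {30,31}.
Choosing 30 integers — say the integers 1 through 30 — takes one from each pair and avoids the property.
Choosing 31 forces two into the same pair by pigeonhole, and those sum to 61. So 31.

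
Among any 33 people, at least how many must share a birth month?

3

The 33 people fall into 12 months of the year.
If each of the 12 months of the year held at most 2, the total would be at most 12 × 2 = 24 < 33, a contradiction.
So at least one holds ⌈33/12⌉ = 3.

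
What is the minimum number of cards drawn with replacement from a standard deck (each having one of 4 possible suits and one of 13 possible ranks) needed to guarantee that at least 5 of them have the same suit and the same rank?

There are 4 × 13 = 52 (suit, rank) combinations acting as pigeonholes.
With 52 × 4 = 208 cards drawn with replacement from a standard deck we could place exactly 4 in each, with no (suit, rank) pair reaching 5.
One more forces some (suit, rank) pair to hold 5, so 208 + 1 = 209.

209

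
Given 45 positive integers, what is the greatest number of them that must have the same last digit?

5

There are 10 possible last digits, which serve as the pigeonholes.
If each of the 10 possible last digits held at most 4, the total would be at most 10 × 4 = 40 < 45, a contradiction.
So at least one holds ⌈45/10⌉ = 5.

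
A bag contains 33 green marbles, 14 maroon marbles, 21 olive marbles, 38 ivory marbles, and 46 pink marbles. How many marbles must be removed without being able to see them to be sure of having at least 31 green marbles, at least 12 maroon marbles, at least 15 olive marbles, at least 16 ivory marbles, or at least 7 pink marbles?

77

Each of the 5 colors has its own threshold; avoid all of them simultaneously.
The worst case stops just short of every target: 30 green, 11 maroon, 14 olive, 15 ivory, 6 pink — 30 + 11 + 14 + 15 + 6 = 76 marbles.
One more marble must push some color to its target, so 76 + 1 = 77.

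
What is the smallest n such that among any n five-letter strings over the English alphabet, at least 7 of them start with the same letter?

157

There are 26 possible first letters acting as pigeonholes.
With 26 × 6 = 156 five-letter strings over the English alphabet we could place exactly 6 in each, with no class reaching 7.
One more forces some class to hold 7, so 156 + 1 = 157.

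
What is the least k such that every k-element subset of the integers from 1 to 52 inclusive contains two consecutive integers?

27

Partition {1, …, 52} into 26 pairs: {1,2}, {3,4}, …, {51,52}.
Choosing 26 integers — say the 26 even numbers 2, 4, …, 52 — takes one from each pair and avoids the property.
Choosing 27 forces two into the same pair by pigeonhole, and those are consecutive. So 27.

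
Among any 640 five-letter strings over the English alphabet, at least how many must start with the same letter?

There are 26 possible first letters, which serve as the pigeonholes.
If each of the 26 possible first letters held at most 24, the total would be at most 26 × 24 = 624 < 640, a contradiction.
So at least one holds ⌈640/26⌉ = 25.

25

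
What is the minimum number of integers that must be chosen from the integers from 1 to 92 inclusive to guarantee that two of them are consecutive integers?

Partition {1, …, 92} into 46 pairs: {1,2}, {3,4}, …, {91,92}.
Choosing 46 integers — say the 46 even numbers 2, 4, …, 92 — takes one from each pair and avoids the property.
Choosing 47 forces two into the same pair by pigeonhole, and those are consecutive. So 47.

47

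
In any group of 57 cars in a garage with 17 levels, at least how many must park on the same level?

The 57 cars fall into 17 levels.
If each of the 17 levels held at most 3, the total would be at most 17 × 3 = 51 < 57, a contradiction.
So at least one holds ⌈57/17⌉ = 4.

4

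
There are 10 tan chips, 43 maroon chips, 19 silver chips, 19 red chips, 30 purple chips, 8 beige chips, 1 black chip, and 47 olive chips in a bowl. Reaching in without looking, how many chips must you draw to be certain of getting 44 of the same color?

174

In the worst case we take at most 43 of each color, but all 10 tan, all 19 silver, all 19 red, all 30 purple, all 8 beige, and all 1 black (fewer than 43), giving 10 + 43 + 19 + 19 + 30 + 8 + 1 + 43 = 173.
One more chip then forces some color to 44, so 173 + 1 = 174.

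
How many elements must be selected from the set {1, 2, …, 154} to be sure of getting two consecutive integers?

78

Partition {1, …, 154} into 77 pairs: {1,2}, {3,4}, …, {153,154}.
Choosing 77 integers — say the 77 even numbers 2, 4, …, 154 — takes one from each pair and avoids the property.
Choosing 78 forces two into the same pair by pigeonhole, and those are consecutive. So 78.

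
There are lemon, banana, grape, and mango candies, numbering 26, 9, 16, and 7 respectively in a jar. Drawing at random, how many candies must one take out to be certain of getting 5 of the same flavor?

17

The worst case takes 4 candies of each flavor without reaching 5 of any: 4 × 4 = 16.
The next candy must bring some flavor to 5, so 16 + 1 = 17.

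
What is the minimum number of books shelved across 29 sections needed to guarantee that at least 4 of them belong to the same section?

88

There are 29 sections acting as pigeonholes.
With 29 × 3 = 87 books we could place exactly 3 in each, with no class reaching 4.
One more forces some class to hold 4, so 87 + 1 = 88.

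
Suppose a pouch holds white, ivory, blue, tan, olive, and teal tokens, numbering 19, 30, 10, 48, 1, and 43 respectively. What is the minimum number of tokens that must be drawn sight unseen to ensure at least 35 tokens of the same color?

129

In the worst case we take at most 34 of each color, but all 19 white, all 30 ivory, all 10 blue, and all 1 olive (fewer than 34), giving 19 + 30 + 10 + 34 + 1 + 34 = 128.
One more token then forces some color to 35, so 128 + 1 = 129.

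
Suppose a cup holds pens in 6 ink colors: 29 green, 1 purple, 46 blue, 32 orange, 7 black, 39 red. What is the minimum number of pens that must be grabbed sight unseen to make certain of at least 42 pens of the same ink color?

150

In the worst case we take at most 41 of each ink color, but all 29 green, all 1 purple, all 32 orange, all 7 black, and all 39 red (fewer than 41), giving 29 + 1 + 41 + 32 + 7 + 39 = 149.
One more pen then forces some ink color to 42, so 149 + 1 = 150.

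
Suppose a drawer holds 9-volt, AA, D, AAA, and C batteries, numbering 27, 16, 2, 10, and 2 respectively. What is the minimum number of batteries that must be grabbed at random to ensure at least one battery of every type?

The hardest type to obtain is D: we could draw every other battery first — 57 − 2 = 55 batteries — without a single D one.
The next draw must be D, so 55 + 1 = 56.

56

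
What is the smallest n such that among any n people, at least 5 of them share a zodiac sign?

There are 12 zodiac signs acting as pigeonholes.
With 12 × 4 = 48 people we could place exactly 4 in each, with no class reaching 5.
One more forces some class to hold 5, so 48 + 1 = 49.

49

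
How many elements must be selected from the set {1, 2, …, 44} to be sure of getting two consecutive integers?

23

Partition {1, …, 44} into 22 pairs: {1,2}, {3,4}, …, {43,44}.
Choosing 22 integers — say the 22 even numbers 2, 4, …, 44 — takes one from each pair and avoids the property.
Choosing 23 forces two into the same pair by pigeonhole, and those are consecutive. So 23.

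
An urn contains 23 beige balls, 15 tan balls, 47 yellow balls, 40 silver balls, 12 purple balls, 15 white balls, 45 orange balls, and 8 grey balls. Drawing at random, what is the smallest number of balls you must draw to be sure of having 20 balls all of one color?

127

In the worst case we take at most 19 of each color, but all 15 tan, all 12 purple, all 15 white, and all 8 grey (fewer than 19), giving 19 + 15 + 19 + 19 + 12 + 15 + 19 + 8 = 126.
One more ball then forces some color to 20, so 126 + 1 = 127.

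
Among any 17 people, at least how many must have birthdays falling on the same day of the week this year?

The 17 people fall into 7 days of the week.
If each of the 7 days of the week held at most 2, the total would be at most 7 × 2 = 14 < 17, a contradiction.
So at least one holds ⌈17/7⌉ = 3.

3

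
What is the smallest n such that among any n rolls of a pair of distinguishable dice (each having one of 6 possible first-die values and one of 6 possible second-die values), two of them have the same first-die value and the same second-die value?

There are 6 × 6 = 36 (first-die value, second-die value) combinations acting as pigeonholes.
With 36 rolls of a pair of distinguishable dice we could place one in each, avoiding any repeat.
One more forces some (first-die value, second-die value) pair to hold 2, so 36 + 1 = 37.

37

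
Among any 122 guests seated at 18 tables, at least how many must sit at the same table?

If each of the 18 tables held at most 6, the total would be at most 18 × 6 = 108 < 122, a contradiction.
So at least one holds ⌈122/18⌉ = 7.

7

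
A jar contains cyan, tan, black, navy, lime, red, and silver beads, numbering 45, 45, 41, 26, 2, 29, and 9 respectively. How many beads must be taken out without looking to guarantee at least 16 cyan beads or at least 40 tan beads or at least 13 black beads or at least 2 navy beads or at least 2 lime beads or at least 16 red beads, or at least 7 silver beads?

90

The worst case stops just short of every target: 15 cyan, 39 tan, 12 black, 1 navy, 1 lime, 15 red, 6 silver — 15 + 39 + 12 + 1 + 1 + 15 + 6 = 89 beads.
One more bead must push some color to its target, so 89 + 1 = 90.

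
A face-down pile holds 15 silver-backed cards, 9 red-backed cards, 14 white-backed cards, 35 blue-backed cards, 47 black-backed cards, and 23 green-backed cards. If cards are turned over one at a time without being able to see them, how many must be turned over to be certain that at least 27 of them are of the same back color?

114

In the worst case we take at most 26 of each back color, but all 15 silver-backed, all 9 red-backed, all 14 white-backed, and all 23 green-backed (fewer than 26), giving 15 + 9 + 14 + 26 + 26 + 23 = 113.
One more card then forces some back color to 27, so 113 + 1 = 114.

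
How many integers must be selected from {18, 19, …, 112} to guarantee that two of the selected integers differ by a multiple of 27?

Use the pigeonhole principle on residue classes: group the integers by remainder mod 27; there are 27 residue classes, each nonempty in this range.
Choosing one from each class (27 integers) avoids any shared remainder.
One more choice must repeat a class, so two differ by a multiple of 27. Hence 27 + 1 = 28.

28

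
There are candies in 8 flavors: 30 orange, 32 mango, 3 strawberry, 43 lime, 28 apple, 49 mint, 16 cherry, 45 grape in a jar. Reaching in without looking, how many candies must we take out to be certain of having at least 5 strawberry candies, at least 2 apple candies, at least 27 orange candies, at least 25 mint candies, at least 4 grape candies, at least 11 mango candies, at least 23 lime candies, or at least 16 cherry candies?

105

The worst case stops just short of every target: 26 orange, 10 mango, all 3 strawberry, 22 lime, 1 apple, 24 mint, 15 cherry, 3 grape — 26 + 10 + 3 + 22 + 1 + 24 + 15 + 3 = 104 candies.
One more candy must push some flavor to its target, so 104 + 1 = 105.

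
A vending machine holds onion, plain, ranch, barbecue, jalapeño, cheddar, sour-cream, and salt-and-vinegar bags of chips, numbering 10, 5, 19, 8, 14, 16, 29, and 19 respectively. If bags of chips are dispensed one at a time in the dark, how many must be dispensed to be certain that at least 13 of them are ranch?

114

The worst case draws every non-ranch bag of chips first: 10 + 5 + 8 + 14 + 16 + 29 + 19 = 101.
The next 13 draws are then forced to be ranch, giving 101 + 13 = 114.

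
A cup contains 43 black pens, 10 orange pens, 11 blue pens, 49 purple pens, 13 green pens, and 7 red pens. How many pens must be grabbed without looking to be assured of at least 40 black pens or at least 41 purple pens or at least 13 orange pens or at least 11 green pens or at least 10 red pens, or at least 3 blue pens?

109

The worst case stops just short of every target: 39 black, all 10 orange, 2 blue, 40 purple, 10 green, all 7 red — 39 + 10 + 2 + 40 + 10 + 7 = 108 pens.
One more pen must push some ink color to its target, so 108 + 1 = 109.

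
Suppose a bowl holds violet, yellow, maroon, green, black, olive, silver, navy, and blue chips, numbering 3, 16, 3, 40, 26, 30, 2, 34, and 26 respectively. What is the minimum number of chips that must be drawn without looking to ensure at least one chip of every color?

179

The hardest color to obtain is silver: we could draw every other chip first — 180 − 2 = 178 chips — without a single silver one.
The next draw must be silver, so 178 + 1 = 179.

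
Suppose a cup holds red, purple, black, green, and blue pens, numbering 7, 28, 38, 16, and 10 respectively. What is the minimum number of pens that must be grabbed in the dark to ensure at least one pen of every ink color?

The hardest ink color to obtain is red: we could draw every other pen first — 99 − 7 = 92 pens — without a single red one.
The next draw must be red, so 92 + 1 = 93.

93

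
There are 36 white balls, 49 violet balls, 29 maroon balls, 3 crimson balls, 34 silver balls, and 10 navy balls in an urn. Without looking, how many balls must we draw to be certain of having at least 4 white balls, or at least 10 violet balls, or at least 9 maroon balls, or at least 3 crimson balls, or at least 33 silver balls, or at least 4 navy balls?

58

The worst case stops just short of every target: 3 white, 9 violet, 8 maroon, 2 crimson, 32 silver, 3 navy — 3 + 9 + 8 + 2 + 32 + 3 = 57 balls.
One more ball must push some color to its target, so 57 + 1 = 58.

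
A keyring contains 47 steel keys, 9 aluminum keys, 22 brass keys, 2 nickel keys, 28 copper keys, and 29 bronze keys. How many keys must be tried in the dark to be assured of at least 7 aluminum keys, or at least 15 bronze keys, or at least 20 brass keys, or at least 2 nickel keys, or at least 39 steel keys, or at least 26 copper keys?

104

The worst case stops just short of every target: 38 steel, 6 aluminum, 19 brass, 1 nickel, 25 copper, 14 bronze — 38 + 6 + 19 + 1 + 25 + 14 = 103 keys.
One more key must push some type to its target, so 103 + 1 = 104.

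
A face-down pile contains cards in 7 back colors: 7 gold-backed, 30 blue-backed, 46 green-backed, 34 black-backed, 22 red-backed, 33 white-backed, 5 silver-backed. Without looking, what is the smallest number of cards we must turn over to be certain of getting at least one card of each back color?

173

The hardest back color to obtain is silver-backed: we could draw every other card first — 177 − 5 = 172 cards — without a single silver-backed one.
The next draw must be silver-backed, so 172 + 1 = 173.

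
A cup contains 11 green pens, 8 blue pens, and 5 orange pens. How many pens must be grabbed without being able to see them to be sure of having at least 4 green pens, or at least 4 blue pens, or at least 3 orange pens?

9

Each of the 3 ink colors has its own threshold; avoid all of them simultaneously.
The worst case stops just short of every target: 3 green, 3 blue, 2 orange — 3 + 3 + 2 = 8 pens.
One more pen must push some ink color to its target, so 8 + 1 = 9.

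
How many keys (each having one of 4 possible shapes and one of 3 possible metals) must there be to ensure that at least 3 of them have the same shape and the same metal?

There are 4 × 3 = 12 (shape, metal) combinations acting as pigeonholes.
With 12 × 2 = 24 keys we could place exactly 2 in each, with no (shape, metal) pair reaching 3.
One more forces some (shape, metal) pair to hold 3, so 24 + 1 = 25.

25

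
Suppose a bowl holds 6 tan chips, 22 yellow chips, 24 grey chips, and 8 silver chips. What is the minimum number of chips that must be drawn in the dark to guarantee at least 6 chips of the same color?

Treat the 4 colors as pigeonholes.
The worst case takes 5 chips of each color without reaching 6 of any: 4 × 5 = 20.
The next chip must bring some color to 6, so 20 + 1 = 21.

21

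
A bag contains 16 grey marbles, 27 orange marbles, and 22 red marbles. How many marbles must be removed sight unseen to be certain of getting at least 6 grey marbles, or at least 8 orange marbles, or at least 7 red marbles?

The worst case stops just short of every target: 5 grey, 7 orange, 6 red — 5 + 7 + 6 = 18 marbles.
One more marble must push some color to its target, so 18 + 1 = 19.

19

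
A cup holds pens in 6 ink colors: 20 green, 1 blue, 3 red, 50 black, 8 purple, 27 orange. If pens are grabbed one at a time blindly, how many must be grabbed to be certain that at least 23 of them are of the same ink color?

77

In the worst case we take at most 22 of each ink color, but all 20 green, all 1 blue, all 3 red, and all 8 purple (fewer than 22), giving 20 + 1 + 3 + 22 + 8 + 22 = 76.
One more pen then forces some ink color to 23, so 76 + 1 = 77.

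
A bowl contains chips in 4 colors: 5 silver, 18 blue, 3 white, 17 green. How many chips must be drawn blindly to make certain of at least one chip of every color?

41

The hardest color to obtain is white: we could draw every other chip first — 43 − 3 = 40 chips — without a single white one.
The next draw must be white, so 40 + 1 = 41.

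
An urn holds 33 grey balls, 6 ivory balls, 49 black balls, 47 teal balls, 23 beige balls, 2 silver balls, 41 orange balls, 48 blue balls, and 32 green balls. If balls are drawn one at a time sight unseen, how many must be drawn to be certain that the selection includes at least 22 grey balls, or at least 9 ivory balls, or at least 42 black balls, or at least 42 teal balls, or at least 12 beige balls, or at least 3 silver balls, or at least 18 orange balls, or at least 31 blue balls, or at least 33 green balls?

The worst case stops just short of every target: 21 grey, all 6 ivory, 41 black, 41 teal, 11 beige, 2 silver, 17 orange, 30 blue, 32 green — 21 + 6 + 41 + 41 + 11 + 2 + 17 + 30 + 32 = 201 balls.
One more ball must push some color to its target, so 201 + 1 = 202.

202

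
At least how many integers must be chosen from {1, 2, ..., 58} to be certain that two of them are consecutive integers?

Partition {1, …, 58} into 29 pairs: {1,2}, {3,4}, …, {57,58}.
Choosing 29 integers — say the 29 even numbers 2, 4, …, 58 — takes one from each pair and avoids the property.
Choosing 30 forces two into the same pair by pigeonhole, and those are consecutive. So 30.

30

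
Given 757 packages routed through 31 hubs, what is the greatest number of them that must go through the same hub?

If each of the 31 hubs held at most 24, the total would be at most 31 × 24 = 744 < 757, a contradiction.
So at least one holds ⌈757/31⌉ = 25.

25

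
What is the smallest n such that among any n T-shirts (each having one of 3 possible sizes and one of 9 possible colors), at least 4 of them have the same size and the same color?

82

There are 3 × 9 = 27 (size, color) combinations acting as pigeonholes.
With 27 × 3 = 81 T-shirts we could place exactly 3 in each, with no (size, color) pair reaching 4.
One more forces some (size, color) pair to hold 4, so 81 + 1 = 82.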